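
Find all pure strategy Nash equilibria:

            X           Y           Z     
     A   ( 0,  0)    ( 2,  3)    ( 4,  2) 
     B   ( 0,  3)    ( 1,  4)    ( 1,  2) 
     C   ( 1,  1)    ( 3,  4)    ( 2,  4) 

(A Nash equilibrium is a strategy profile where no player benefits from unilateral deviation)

Nash equilibrium: (C, Y)

Work:
Best responses:
  P1 vs X: payoffs [0, 0, 1] → best response C (payoff 1)
  P1 vs Y: payoffs [2, 1, 3] → best response C (payoff 3)
  P1 vs Z: payoffs [4, 1, 2] → best response A (payoff 4)
  P2 vs A: payoffs [0, 3, 2] → best response Y (payoff 3)
  P2 vs B: payoffs [3, 4, 2] → best response Y (payoff 4)
  P2 vs C: payoffs [1, 4, 4] → best response Y/Z (payoff 4)
Mutual best responses: (C,Y) → Nash equilibria.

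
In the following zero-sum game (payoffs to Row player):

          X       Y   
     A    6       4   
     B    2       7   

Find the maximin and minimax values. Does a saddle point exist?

Maximin = 4, Minimax = 6, Saddle: False

Work:
Row minimums: [4, 2] → maximin = 4
Column maximums: [6, 7] → minimax = 6
No saddle point (maximin ≠ minimax). Mixed strategy needed.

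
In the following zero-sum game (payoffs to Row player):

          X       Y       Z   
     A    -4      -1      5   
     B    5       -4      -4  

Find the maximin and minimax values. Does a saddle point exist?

Maximin = -4, Minimax = -1, Saddle: False

Work:
Row minimums: [-4, -4] → maximin = -4
Column maximums: [5, -1, 5] → minimax = -1
No saddle point (maximin ≠ minimax). Mixed strategy needed.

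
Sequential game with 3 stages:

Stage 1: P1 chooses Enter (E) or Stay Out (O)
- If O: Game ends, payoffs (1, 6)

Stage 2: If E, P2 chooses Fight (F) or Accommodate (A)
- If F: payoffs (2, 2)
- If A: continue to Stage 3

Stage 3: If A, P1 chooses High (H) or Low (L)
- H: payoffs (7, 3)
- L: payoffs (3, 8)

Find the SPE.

SPE: (E, A, H); Outcome (7, 3)

Work:
Stage 3: P1 chooses H (7 vs 3)
Stage 2: P2: F->2, A->3 (anticipating H). Choose A
Stage 1: P1: O->1, E->7 (anticipating A, H). Choose E
SPE path: E -> A -> H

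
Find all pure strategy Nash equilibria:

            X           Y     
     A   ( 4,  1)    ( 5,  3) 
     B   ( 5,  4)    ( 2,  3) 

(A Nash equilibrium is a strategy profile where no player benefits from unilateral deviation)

Nash equilibrium: (A, Y), (B, X)

Work:
Best responses:
  P1 vs X: payoffs [4, 5] → best response B (payoff 5)
  P1 vs Y: payoffs [5, 2] → best response A (payoff 5)
  P2 vs A: payoffs [1, 3] → best response Y (payoff 3)
  P2 vs B: payoffs [4, 3] → best response X (payoff 4)
Mutual best responses: (A,Y), (B,X) → Nash equilibria.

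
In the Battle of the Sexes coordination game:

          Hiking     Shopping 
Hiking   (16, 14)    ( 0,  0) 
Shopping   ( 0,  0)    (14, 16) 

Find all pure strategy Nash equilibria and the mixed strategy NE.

Pure NE: (Hiking, Hiking) and (Shopping, Shopping); Mixed NE: p = 0.5333, q = 0.4667

Work:
Check pure NE:
(Hiking, Hiking): (16, 14) - no unilateral deviation beneficial
(Shopping, Shopping): (14, 16) - no unilateral deviation beneficial
Mixed NE: P1 plays Hiking with p = 0.5333, P2 plays Hiking with q = 0.4667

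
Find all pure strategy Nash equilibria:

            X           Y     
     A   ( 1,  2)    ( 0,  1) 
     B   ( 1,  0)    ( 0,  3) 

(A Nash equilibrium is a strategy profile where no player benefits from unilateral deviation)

Nash equilibrium: (A, X), (B, Y)

Work:
Best responses:
  P1 vs X: payoffs [1, 1] → best response A/B (payoff 1)
  P1 vs Y: payoffs [0, 0] → best response A/B (payoff 0)
  P2 vs A: payoffs [2, 1] → best response X (payoff 2)
  P2 vs B: payoffs [0, 3] → best response Y (payoff 3)
Mutual best responses: (A,X), (B,Y) → Nash equilibria.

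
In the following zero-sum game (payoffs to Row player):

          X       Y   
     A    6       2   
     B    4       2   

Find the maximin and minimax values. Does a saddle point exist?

Maximin = 2, Minimax = 2, Saddle: True

Work:
Row minimums: [2, 2] → maximin = 2
Column maximums: [6, 2] → minimax = 2
Saddle point exists! Game value = 2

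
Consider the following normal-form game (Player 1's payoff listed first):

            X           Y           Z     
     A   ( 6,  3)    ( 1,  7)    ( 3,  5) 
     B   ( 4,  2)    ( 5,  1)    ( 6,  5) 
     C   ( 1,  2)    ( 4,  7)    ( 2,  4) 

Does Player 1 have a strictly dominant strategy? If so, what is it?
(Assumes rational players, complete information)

No strictly dominant strategy exists for Player 1

Work:
A strategy strictly dominates another if it gives a strictly higher payoff against every opponent action. Compare each pair of P1's strategies column-by-column:
  A vs B: [6 vs 4, 1 vs 5, 3 vs 6] → A does not strictly dominate B (column Y: 1 ≤ 5)
  A vs C: [6 vs 1, 1 vs 4, 3 vs 2] → A does not strictly dominate C (column Y: 1 ≤ 4)
  B vs A: [4 vs 6, 5 vs 1, 6 vs 3] → B does not strictly dominate A (column X: 4 ≤ 6)
  B vs C: [4 vs 1, 5 vs 4, 6 vs 2] → B strictly dominates C
  C vs A: [1 vs 6, 4 vs 1, 2 vs 3] → C does not strictly dominate A (column X: 1 ≤ 6)
  C vs B: [1 vs 4, 4 vs 5, 2 vs 6] → C does not strictly dominate B (column X: 1 ≤ 4)
No single strategy strictly dominates all others → no strictly dominant strategy.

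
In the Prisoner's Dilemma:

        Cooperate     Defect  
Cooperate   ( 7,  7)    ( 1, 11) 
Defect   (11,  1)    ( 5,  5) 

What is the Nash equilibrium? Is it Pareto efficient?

(Defect, Defect) is NE; not Pareto efficient

Work:
Defect dominates Cooperate for both players:
If P2 cooperates: Defect (11) > Cooperate (7)
If P2 defects: Defect (5) > Cooperate (1)
NE: (Defect, Defect) with payoff (5, 5)
But (Cooperate, Cooperate) = (7, 7) Pareto dominates (5, 5)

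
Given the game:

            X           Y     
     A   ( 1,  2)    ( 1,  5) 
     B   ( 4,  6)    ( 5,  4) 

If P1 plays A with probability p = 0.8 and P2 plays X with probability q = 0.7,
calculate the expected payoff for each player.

E[P1] = 1.66, E[P2] = 3.4

Work:
E[P1] = p·q·π₁(A,X) + p·(1-q)·π₁(A,Y) + (1-p)·q·π₁(B,X) + (1-p)·(1-q)·π₁(B,Y)
= 0.8·0.7·1 + 0.8·0.3·1 + 0.2·0.7·4 + 0.2·0.3·5
= 1.66

E[P2] = 3.4 (similar calculation)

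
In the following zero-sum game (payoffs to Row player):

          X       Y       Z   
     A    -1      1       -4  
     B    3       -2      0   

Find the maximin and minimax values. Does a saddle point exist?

Maximin = -2, Minimax = 0, Saddle: False

Work:
Row minimums: [-4, -2] → maximin = -2
Column maximums: [3, 1, 0] → minimax = 0
No saddle point (maximin ≠ minimax). Mixed strategy needed.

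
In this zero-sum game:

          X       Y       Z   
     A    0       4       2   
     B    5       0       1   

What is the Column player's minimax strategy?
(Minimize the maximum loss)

Column should play Z, value = 2

Work:
Column player minimizes Row's maximum payoff:
Column X: max payoff to Row = 5
Column Y: max payoff to Row = 4
Column Z: max payoff to Row = 2
Minimum is 2, achieved by column Z.
Minimax strategy: Z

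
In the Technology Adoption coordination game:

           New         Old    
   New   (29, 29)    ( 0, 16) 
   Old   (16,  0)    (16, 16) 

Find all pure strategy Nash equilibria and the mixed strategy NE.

Pure NE: (New, New) and (Old, Old); Mixed NE: p = 0.5517, q = 0.5517

Work:
Check pure NE:
(New, New): (29, 29) - no unilateral deviation beneficial
(Old, Old): (16, 16) - no unilateral deviation beneficial
Mixed NE: P1 plays New with p = 0.5517, P2 plays New with q = 0.5517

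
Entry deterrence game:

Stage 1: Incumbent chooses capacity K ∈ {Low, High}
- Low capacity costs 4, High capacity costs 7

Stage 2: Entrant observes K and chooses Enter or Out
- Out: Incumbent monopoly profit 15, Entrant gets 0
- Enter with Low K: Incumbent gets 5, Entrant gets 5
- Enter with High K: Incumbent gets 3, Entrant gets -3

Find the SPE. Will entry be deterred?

SPE: (High, Enter|Low, Out|High); Entry deterred. Incumbent net profit = 8

Work:
After Low K: Entrant enters (5 > 0)
After High K: Entrant stays out (-3 < 0)
Incumbent: Low → 5−4=1, High → 15−7=8
Incumbent chooses High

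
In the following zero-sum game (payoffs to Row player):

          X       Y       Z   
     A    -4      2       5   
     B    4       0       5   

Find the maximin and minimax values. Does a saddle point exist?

Maximin = 0, Minimax = 2, Saddle: False

Work:
Row minimums: [-4, 0] → maximin = 0
Column maximums: [4, 2, 5] → minimax = 2
No saddle point (maximin ≠ minimax). Mixed strategy needed.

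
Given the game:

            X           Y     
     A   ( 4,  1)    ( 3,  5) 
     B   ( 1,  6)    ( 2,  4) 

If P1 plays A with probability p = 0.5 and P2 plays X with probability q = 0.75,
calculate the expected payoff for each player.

E[P1] = 2.5, E[P2] = 3.75

Work:
E[P1] = p·q·π₁(A,X) + p·(1-q)·π₁(A,Y) + (1-p)·q·π₁(B,X) + (1-p)·(1-q)·π₁(B,Y)
= 0.5·0.75·4 + 0.5·0.25·3 + 0.5·0.75·1 + 0.5·0.25·2
= 2.5

E[P2] = 3.75 (similar calculation)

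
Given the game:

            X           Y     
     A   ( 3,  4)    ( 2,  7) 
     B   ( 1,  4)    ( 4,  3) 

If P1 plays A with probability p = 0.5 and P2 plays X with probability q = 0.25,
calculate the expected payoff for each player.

E[P1] = 2.75, E[P2] = 4.75

Work:
E[P1] = p·q·π₁(A,X) + p·(1-q)·π₁(A,Y) + (1-p)·q·π₁(B,X) + (1-p)·(1-q)·π₁(B,Y)
= 0.5·0.25·3 + 0.5·0.75·2 + 0.5·0.25·1 + 0.5·0.75·4
= 2.75

E[P2] = 4.75 (similar calculation)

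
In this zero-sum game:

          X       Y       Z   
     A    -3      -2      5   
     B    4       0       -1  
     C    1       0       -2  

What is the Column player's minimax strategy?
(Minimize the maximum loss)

Column should play Y, value = 0

Work:
Column player minimizes Row's maximum payoff:
Column X: max payoff to Row = 4
Column Y: max payoff to Row = 0
Column Z: max payoff to Row = 5
Minimum is 0, achieved by column Y.
Minimax strategy: Y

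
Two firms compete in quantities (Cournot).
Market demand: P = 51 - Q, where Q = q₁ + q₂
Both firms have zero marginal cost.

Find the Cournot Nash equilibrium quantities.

q₁* = q₂* = 17.0; P* = 17.0

Work:
Profit: π_i = P·q_i = (a - q_i - q_j)·q_i
FOC: ∂π_i/∂q_i = a - 2q_i - q_j = 0
Reaction function: q_i = (51 - q_j)/2
Symmetry: q* = 51/3 = 17.0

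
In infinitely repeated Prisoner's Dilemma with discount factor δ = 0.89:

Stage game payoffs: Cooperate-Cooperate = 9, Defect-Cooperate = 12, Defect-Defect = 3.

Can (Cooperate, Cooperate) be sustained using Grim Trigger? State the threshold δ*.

δ* = 0.3333; since δ = 0.89 ≥ 0.3333, cooperation can be sustained

Work:
For Grim Trigger:
Cooperate forever: 9/(1-δ)
Defect then punished: 12 + 3·δ/(1-δ)
Need: 9/(1-δ) ≥ 12 + 3·δ/(1-δ)
Solving: δ ≥ (T-R)/(T-P) = (12-9)/(12-3) = 0.3333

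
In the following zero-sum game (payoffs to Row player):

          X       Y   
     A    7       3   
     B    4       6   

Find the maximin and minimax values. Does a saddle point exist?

Maximin = 4, Minimax = 6, Saddle: False

Work:
Row minimums: [3, 4] → maximin = 4
Column maximums: [7, 6] → minimax = 6
No saddle point (maximin ≠ minimax). Mixed strategy needed.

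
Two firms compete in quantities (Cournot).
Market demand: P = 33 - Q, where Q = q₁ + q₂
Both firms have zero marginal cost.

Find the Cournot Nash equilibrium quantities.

q₁* = q₂* = 11.0; P* = 11.0

Work:
Profit: π_i = P·q_i = (a - q_i - q_j)·q_i
FOC: ∂π_i/∂q_i = a - 2q_i - q_j = 0
Reaction function: q_i = (33 - q_j)/2
Symmetry: q* = 33/3 = 11.0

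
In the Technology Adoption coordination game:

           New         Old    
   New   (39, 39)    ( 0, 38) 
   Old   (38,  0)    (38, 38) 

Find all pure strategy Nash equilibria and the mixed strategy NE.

Pure NE: (New, New) and (Old, Old); Mixed NE: p = 0.9744, q = 0.9744

Work:
Check pure NE:
(New, New): (39, 39) - no unilateral deviation beneficial
(Old, Old): (38, 38) - no unilateral deviation beneficial
Mixed NE: P1 plays New with p = 0.9744, P2 plays New with q = 0.9744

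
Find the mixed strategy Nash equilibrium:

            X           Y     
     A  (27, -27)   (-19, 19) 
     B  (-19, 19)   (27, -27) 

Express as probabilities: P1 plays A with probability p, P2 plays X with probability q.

p = 0.5, q = 0.5

Work:
Find probabilities that make opponent indifferent:
P2 chooses q to make P1 indifferent between A and B
P1 chooses p to make P2 indifferent between X and Y
Mixed NE: P1 plays (A: 0.5, B: 0.5), P2 plays (X: 0.5, Y: 0.5)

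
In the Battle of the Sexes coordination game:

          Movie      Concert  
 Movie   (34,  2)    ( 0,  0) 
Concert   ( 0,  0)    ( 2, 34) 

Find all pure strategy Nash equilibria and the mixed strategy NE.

Pure NE: (Movie, Movie) and (Concert, Concert); Mixed NE: p = 0.9444, q = 0.0556

Work:
Check pure NE:
(Movie, Movie): (34, 2) - no unilateral deviation beneficial
(Concert, Concert): (2, 34) - no unilateral deviation beneficial
Mixed NE: P1 plays Movie with p = 0.9444, P2 plays Movie with q = 0.0556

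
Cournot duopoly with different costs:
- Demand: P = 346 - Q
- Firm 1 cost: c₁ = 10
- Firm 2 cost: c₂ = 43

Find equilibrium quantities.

q₁* = 123.0, q₂* = 90.0

Work:
Reaction: q₁ = (346 - 10 - q₂)/2
Reaction: q₂ = (346 - 43 - q₁)/2
Solve simultaneously:
q₁* = (346 - 2×10 + 43)/3 = 123.0
q₂* = (346 - 2×43 + 10)/3 = 90.0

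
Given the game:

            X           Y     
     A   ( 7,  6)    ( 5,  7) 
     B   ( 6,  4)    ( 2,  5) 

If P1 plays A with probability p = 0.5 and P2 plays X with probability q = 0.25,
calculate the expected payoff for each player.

E[P1] = 4.25, E[P2] = 5.75

Work:
E[P1] = p·q·π₁(A,X) + p·(1-q)·π₁(A,Y) + (1-p)·q·π₁(B,X) + (1-p)·(1-q)·π₁(B,Y)
= 0.5·0.25·7 + 0.5·0.75·5 + 0.5·0.25·6 + 0.5·0.75·2
= 4.25

E[P2] = 5.75 (similar calculation)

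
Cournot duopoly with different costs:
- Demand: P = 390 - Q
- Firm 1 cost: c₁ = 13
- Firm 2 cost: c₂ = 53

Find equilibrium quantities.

q₁* = 139.0, q₂* = 99.0

Work:
Reaction: q₁ = (390 - 13 - q₂)/2
Reaction: q₂ = (390 - 53 - q₁)/2
Solve simultaneously:
q₁* = (390 - 2×13 + 53)/3 = 139.0
q₂* = (390 - 2×53 + 13)/3 = 99.0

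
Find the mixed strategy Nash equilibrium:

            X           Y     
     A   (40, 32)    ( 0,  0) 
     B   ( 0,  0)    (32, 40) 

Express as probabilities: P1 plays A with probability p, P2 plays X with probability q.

p = 0.5556, q = 0.4444

Work:
Find probabilities that make opponent indifferent:
P2 chooses q to make P1 indifferent between A and B
P1 chooses p to make P2 indifferent between X and Y
Mixed NE: P1 plays (A: 0.5556, B: 0.4444), P2 plays (X: 0.4444, Y: 0.5556)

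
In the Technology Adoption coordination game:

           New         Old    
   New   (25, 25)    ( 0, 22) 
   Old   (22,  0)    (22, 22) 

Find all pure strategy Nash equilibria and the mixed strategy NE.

Pure NE: (New, New) and (Old, Old); Mixed NE: p = 0.88, q = 0.88

Work:
Check pure NE:
(New, New): (25, 25) - no unilateral deviation beneficial
(Old, Old): (22, 22) - no unilateral deviation beneficial
Mixed NE: P1 plays New with p = 0.88, P2 plays New with q = 0.88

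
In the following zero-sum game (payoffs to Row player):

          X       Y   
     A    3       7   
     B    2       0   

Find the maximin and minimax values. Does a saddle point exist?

Maximin = 3, Minimax = 3, Saddle: True

Work:
Row minimums: [3, 0] → maximin = 3
Column maximums: [3, 7] → minimax = 3
Saddle point exists! Game value = 3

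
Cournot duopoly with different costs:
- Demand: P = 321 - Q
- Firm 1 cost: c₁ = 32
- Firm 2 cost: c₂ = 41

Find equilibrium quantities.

q₁* = 99.33, q₂* = 90.33

Work:
Reaction: q₁ = (321 - 32 - q₂)/2
Reaction: q₂ = (321 - 41 - q₁)/2
Solve simultaneously:
q₁* = (321 - 2×32 + 41)/3 = 99.33
q₂* = (321 - 2×41 + 32)/3 = 90.33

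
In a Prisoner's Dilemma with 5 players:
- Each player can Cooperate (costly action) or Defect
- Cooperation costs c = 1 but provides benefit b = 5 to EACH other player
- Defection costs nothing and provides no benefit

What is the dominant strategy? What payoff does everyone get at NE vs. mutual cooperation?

Dominant: Defect; NE payoff = 0; Coop payoff = 19

Work:
Defect dominates (saves cost c = 1, benefit to others is external)
NE: All defect → everyone gets 0
If all cooperate: each receives (4)×5 - 1 = 19
Social dilemma: 19 > 0 but NE gives 0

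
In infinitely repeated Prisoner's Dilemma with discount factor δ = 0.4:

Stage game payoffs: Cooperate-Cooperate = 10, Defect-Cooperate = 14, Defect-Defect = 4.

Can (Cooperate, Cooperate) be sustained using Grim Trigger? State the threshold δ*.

δ* = 0.4; since δ = 0.4 ≥ 0.4, cooperation can be sustained

Work:
For Grim Trigger:
Cooperate forever: 10/(1-δ)
Defect then punished: 14 + 4·δ/(1-δ)
Need: 10/(1-δ) ≥ 14 + 4·δ/(1-δ)
Solving: δ ≥ (T-R)/(T-P) = (14-10)/(14-4) = 0.4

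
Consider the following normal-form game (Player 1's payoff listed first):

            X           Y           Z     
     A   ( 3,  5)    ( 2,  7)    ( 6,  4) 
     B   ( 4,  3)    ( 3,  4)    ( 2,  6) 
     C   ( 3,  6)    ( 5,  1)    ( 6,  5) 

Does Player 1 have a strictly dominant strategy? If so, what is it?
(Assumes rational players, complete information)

No strictly dominant strategy exists for Player 1

Work:
A strategy strictly dominates another if it gives a strictly higher payoff against every opponent action. Compare each pair of P1's strategies column-by-column:
  A vs B: [3 vs 4, 2 vs 3, 6 vs 2] → A does not strictly dominate B (column X: 3 ≤ 4)
  A vs C: [3 vs 3, 2 vs 5, 6 vs 6] → A does not strictly dominate C (column X: 3 ≤ 3)
  B vs A: [4 vs 3, 3 vs 2, 2 vs 6] → B does not strictly dominate A (column Z: 2 ≤ 6)
  B vs C: [4 vs 3, 3 vs 5, 2 vs 6] → B does not strictly dominate C (column Y: 3 ≤ 5)
  C vs A: [3 vs 3, 5 vs 2, 6 vs 6] → C does not strictly dominate A (column X: 3 ≤ 3)
  C vs B: [3 vs 4, 5 vs 3, 6 vs 2] → C does not strictly dominate B (column X: 3 ≤ 4)
No single strategy strictly dominates all others → no strictly dominant strategy.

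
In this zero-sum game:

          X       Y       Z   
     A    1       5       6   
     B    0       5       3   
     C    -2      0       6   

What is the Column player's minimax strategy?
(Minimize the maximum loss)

Column should play X, value = 1

Work:
Column player minimizes Row's maximum payoff:
Column X: max payoff to Row = 1
Column Y: max payoff to Row = 5
Column Z: max payoff to Row = 6
Minimum is 1, achieved by column X.
Minimax strategy: X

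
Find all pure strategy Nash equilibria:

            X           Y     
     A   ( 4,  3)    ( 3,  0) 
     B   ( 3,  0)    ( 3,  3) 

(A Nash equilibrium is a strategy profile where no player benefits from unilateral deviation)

Nash equilibrium: (A, X), (B, Y)

Work:
Best responses:
  P1 vs X: payoffs [4, 3] → best response A (payoff 4)
  P1 vs Y: payoffs [3, 3] → best response A/B (payoff 3)
  P2 vs A: payoffs [3, 0] → best response X (payoff 3)
  P2 vs B: payoffs [0, 3] → best response Y (payoff 3)
Mutual best responses: (A,X), (B,Y) → Nash equilibria.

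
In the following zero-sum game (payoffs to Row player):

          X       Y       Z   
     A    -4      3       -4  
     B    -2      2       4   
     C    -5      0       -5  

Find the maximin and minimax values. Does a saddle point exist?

Maximin = -2, Minimax = -2, Saddle: True

Work:
Row minimums: [-4, -2, -5] → maximin = -2
Column maximums: [-2, 3, 4] → minimax = -2
Saddle point exists! Game value = -2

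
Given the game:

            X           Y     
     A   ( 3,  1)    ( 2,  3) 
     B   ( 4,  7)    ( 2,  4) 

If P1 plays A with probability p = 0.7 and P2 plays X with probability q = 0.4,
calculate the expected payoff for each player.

E[P1] = 2.52, E[P2] = 3.1

Work:
E[P1] = p·q·π₁(A,X) + p·(1-q)·π₁(A,Y) + (1-p)·q·π₁(B,X) + (1-p)·(1-q)·π₁(B,Y)
= 0.7·0.4·3 + 0.7·0.6·2 + 0.3·0.4·4 + 0.3·0.6·2
= 2.52

E[P2] = 3.1 (similar calculation)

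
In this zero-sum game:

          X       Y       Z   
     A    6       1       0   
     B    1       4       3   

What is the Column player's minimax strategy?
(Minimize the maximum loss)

Column should play Z, value = 3

Work:
Column player minimizes Row's maximum payoff:
Column X: max payoff to Row = 6
Column Y: max payoff to Row = 4
Column Z: max payoff to Row = 3
Minimum is 3, achieved by column Z.
Minimax strategy: Z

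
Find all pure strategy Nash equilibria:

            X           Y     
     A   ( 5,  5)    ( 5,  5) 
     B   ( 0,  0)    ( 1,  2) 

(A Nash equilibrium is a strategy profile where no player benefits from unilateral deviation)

Nash equilibrium: (A, X), (A, Y)

Work:
Best responses:
  P1 vs X: payoffs [5, 0] → best response A (payoff 5)
  P1 vs Y: payoffs [5, 1] → best response A (payoff 5)
  P2 vs A: payoffs [5, 5] → best response X/Y (payoff 5)
  P2 vs B: payoffs [0, 2] → best response Y (payoff 2)
Mutual best responses: (A,X), (A,Y) → Nash equilibria.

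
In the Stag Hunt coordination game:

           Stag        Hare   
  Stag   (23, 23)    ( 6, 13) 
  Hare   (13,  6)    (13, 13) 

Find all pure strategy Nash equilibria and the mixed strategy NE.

Pure NE: (Stag, Stag) and (Hare, Hare); Mixed NE: p = 0.4118, q = 0.4118

Work:
Check pure NE:
(Stag, Stag): (23, 23) - no unilateral deviation beneficial
(Hare, Hare): (13, 13) - no unilateral deviation beneficial
Mixed NE: P1 plays Stag with p = 0.4118, P2 plays Stag with q = 0.4118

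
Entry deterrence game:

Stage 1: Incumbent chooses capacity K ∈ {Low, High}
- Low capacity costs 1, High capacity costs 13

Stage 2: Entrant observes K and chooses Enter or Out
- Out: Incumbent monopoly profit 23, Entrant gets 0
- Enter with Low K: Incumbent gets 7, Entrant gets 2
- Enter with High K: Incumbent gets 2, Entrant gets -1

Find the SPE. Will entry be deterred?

SPE: (High, Enter|Low, Out|High); Entry deterred. Incumbent net profit = 10

Work:
After Low K: Entrant enters (2 > 0)
After High K: Entrant stays out (-1 < 0)
Incumbent: Low → 7−1=6, High → 23−13=10
Incumbent chooses High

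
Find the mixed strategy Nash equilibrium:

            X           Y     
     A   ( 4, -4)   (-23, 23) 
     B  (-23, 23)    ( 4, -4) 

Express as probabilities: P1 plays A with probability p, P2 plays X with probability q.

p = 0.5, q = 0.5

Work:
Find probabilities that make opponent indifferent:
P2 chooses q to make P1 indifferent between A and B
P1 chooses p to make P2 indifferent between X and Y
Mixed NE: P1 plays (A: 0.5, B: 0.5), P2 plays (X: 0.5, Y: 0.5)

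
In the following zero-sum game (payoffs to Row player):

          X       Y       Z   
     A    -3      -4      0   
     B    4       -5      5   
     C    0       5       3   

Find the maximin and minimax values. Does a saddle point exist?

Maximin = 0, Minimax = 4, Saddle: False

Work:
Row minimums: [-4, -5, 0] → maximin = 0
Column maximums: [4, 5, 5] → minimax = 4
No saddle point (maximin ≠ minimax). Mixed strategy needed.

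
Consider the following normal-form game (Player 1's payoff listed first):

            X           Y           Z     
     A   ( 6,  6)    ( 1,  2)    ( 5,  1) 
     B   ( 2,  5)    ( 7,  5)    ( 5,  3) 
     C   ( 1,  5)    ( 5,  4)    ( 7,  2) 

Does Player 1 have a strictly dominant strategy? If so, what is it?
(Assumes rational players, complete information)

No strictly dominant strategy exists for Player 1

Work:
A strategy strictly dominates another if it gives a strictly higher payoff against every opponent action. Compare each pair of P1's strategies column-by-column:
  A vs B: [6 vs 2, 1 vs 7, 5 vs 5] → A does not strictly dominate B (column Y: 1 ≤ 7)
  A vs C: [6 vs 1, 1 vs 5, 5 vs 7] → A does not strictly dominate C (column Y: 1 ≤ 5)
  B vs A: [2 vs 6, 7 vs 1, 5 vs 5] → B does not strictly dominate A (column X: 2 ≤ 6)
  B vs C: [2 vs 1, 7 vs 5, 5 vs 7] → B does not strictly dominate C (column Z: 5 ≤ 7)
  C vs A: [1 vs 6, 5 vs 1, 7 vs 5] → C does not strictly dominate A (column X: 1 ≤ 6)
  C vs B: [1 vs 2, 5 vs 7, 7 vs 5] → C does not strictly dominate B (column X: 1 ≤ 2)
No single strategy strictly dominates all others → no strictly dominant strategy.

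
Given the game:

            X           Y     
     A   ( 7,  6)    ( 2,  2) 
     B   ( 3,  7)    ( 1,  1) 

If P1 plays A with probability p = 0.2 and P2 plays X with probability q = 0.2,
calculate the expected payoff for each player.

E[P1] = 1.72, E[P2] = 2.32

Work:
E[P1] = p·q·π₁(A,X) + p·(1-q)·π₁(A,Y) + (1-p)·q·π₁(B,X) + (1-p)·(1-q)·π₁(B,Y)
= 0.2·0.2·7 + 0.2·0.8·2 + 0.8·0.2·3 + 0.8·0.8·1
= 1.72

E[P2] = 2.32 (similar calculation)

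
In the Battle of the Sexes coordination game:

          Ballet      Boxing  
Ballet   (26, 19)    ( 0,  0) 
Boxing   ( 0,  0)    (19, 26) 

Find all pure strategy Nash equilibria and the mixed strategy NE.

Pure NE: (Ballet, Ballet) and (Boxing, Boxing); Mixed NE: p = 0.5778, q = 0.4222

Work:
Check pure NE:
(Ballet, Ballet): (26, 19) - no unilateral deviation beneficial
(Boxing, Boxing): (19, 26) - no unilateral deviation beneficial
Mixed NE: P1 plays Ballet with p = 0.5778, P2 plays Ballet with q = 0.4222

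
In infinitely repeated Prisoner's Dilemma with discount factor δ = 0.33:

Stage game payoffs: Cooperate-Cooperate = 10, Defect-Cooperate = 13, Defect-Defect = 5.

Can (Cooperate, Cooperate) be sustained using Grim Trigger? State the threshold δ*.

δ* = 0.375; since δ = 0.33 < 0.375, cooperation cannot be sustained

Work:
For Grim Trigger:
Cooperate forever: 10/(1-δ)
Defect then punished: 13 + 5·δ/(1-δ)
Need: 10/(1-δ) ≥ 13 + 5·δ/(1-δ)
Solving: δ ≥ (T-R)/(T-P) = (13-10)/(13-5) = 0.375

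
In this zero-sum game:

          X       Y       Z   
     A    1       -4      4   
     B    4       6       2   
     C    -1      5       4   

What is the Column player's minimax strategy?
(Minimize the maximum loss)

Column should play X or Z (all achieve the minimum), value = 4

Work:
Column player minimizes Row's maximum payoff:
Column X: max payoff to Row = 4
Column Y: max payoff to Row = 6
Column Z: max payoff to Row = 4
Minimum is 4, achieved by columns X, Z (tied).
Each of X or Z is a minimax strategy.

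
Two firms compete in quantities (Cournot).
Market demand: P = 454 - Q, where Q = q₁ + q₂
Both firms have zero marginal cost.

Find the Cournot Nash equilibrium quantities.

q₁* = q₂* = 151.33; P* = 151.33

Work:
Profit: π_i = P·q_i = (a - q_i - q_j)·q_i
FOC: ∂π_i/∂q_i = a - 2q_i - q_j = 0
Reaction function: q_i = (454 - q_j)/2
Symmetry: q* = 454/3 = 151.33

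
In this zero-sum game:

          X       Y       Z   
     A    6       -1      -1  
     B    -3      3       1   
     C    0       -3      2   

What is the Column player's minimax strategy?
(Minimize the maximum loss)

Column should play Z, value = 2

Work:
Column player minimizes Row's maximum payoff:
Column X: max payoff to Row = 6
Column Y: max payoff to Row = 3
Column Z: max payoff to Row = 2
Minimum is 2, achieved by column Z.
Minimax strategy: Z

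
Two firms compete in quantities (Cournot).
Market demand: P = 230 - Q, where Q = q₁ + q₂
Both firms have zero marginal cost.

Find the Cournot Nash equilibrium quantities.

q₁* = q₂* = 76.67; P* = 76.67

Work:
Profit: π_i = P·q_i = (a - q_i - q_j)·q_i
FOC: ∂π_i/∂q_i = a - 2q_i - q_j = 0
Reaction function: q_i = (230 - q_j)/2
Symmetry: q* = 230/3 = 76.67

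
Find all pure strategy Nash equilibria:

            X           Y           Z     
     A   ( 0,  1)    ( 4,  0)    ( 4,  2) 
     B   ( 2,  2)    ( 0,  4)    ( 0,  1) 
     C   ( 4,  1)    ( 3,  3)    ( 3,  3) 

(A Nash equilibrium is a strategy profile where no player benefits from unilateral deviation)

Nash equilibrium: (A, Z)

Work:
Best responses:
  P1 vs X: payoffs [0, 2, 4] → best response C (payoff 4)
  P1 vs Y: payoffs [4, 0, 3] → best response A (payoff 4)
  P1 vs Z: payoffs [4, 0, 3] → best response A (payoff 4)
  P2 vs A: payoffs [1, 0, 2] → best response Z (payoff 2)
  P2 vs B: payoffs [2, 4, 1] → best response Y (payoff 4)
  P2 vs C: payoffs [1, 3, 3] → best response Y/Z (payoff 3)
Mutual best responses: (A,Z) → Nash equilibria.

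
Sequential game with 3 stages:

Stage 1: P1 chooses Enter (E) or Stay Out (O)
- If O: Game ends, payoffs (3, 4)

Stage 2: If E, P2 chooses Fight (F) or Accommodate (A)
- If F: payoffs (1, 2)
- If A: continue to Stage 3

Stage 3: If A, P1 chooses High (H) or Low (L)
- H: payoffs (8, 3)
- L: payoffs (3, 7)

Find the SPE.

SPE: (E, A, H); Outcome (8, 3)

Work:
Stage 3: P1 chooses H (8 vs 3)
Stage 2: P2: F->2, A->3 (anticipating H). Choose A
Stage 1: P1: O->3, E->8 (anticipating A, H). Choose E
SPE path: E -> A -> H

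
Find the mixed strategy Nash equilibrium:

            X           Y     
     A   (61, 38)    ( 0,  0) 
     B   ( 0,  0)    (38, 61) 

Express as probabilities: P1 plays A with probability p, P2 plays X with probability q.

p = 0.6162, q = 0.3838

Work:
Find probabilities that make opponent indifferent:
P2 chooses q to make P1 indifferent between A and B
P1 chooses p to make P2 indifferent between X and Y
Mixed NE: P1 plays (A: 0.6162, B: 0.3838), P2 plays (X: 0.3838, Y: 0.6162)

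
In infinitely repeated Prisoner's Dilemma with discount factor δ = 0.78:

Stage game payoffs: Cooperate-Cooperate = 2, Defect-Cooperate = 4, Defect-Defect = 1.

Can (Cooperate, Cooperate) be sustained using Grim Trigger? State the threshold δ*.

δ* = 0.6667; since δ = 0.78 ≥ 0.6667, cooperation can be sustained

Work:
For Grim Trigger:
Cooperate forever: 2/(1-δ)
Defect then punished: 4 + 1·δ/(1-δ)
Need: 2/(1-δ) ≥ 4 + 1·δ/(1-δ)
Solving: δ ≥ (T-R)/(T-P) = (4-2)/(4-1) = 0.6667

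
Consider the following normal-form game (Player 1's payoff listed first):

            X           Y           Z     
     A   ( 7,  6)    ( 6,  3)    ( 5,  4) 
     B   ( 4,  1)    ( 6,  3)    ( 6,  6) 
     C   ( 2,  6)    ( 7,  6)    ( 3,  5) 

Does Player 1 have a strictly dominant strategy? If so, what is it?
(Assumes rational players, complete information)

No strictly dominant strategy exists for Player 1

Work:
A strategy strictly dominates another if it gives a strictly higher payoff against every opponent action. Compare each pair of P1's strategies column-by-column:
  A vs B: [7 vs 4, 6 vs 6, 5 vs 6] → A does not strictly dominate B (column Y: 6 ≤ 6)
  A vs C: [7 vs 2, 6 vs 7, 5 vs 3] → A does not strictly dominate C (column Y: 6 ≤ 7)
  B vs A: [4 vs 7, 6 vs 6, 6 vs 5] → B does not strictly dominate A (column X: 4 ≤ 7)
  B vs C: [4 vs 2, 6 vs 7, 6 vs 3] → B does not strictly dominate C (column Y: 6 ≤ 7)
  C vs A: [2 vs 7, 7 vs 6, 3 vs 5] → C does not strictly dominate A (column X: 2 ≤ 7)
  C vs B: [2 vs 4, 7 vs 6, 3 vs 6] → C does not strictly dominate B (column X: 2 ≤ 4)
No single strategy strictly dominates all others → no strictly dominant strategy.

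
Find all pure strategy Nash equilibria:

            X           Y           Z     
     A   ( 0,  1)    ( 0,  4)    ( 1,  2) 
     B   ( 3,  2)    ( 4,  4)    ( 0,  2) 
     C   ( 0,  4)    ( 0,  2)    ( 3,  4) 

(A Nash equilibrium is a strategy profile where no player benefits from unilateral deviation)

Nash equilibrium: (B, Y), (C, Z)

Work:
Best responses:
  P1 vs X: payoffs [0, 3, 0] → best response B (payoff 3)
  P1 vs Y: payoffs [0, 4, 0] → best response B (payoff 4)
  P1 vs Z: payoffs [1, 0, 3] → best response C (payoff 3)
  P2 vs A: payoffs [1, 4, 2] → best response Y (payoff 4)
  P2 vs B: payoffs [2, 4, 2] → best response Y (payoff 4)
  P2 vs C: payoffs [4, 2, 4] → best response X/Z (payoff 4)
Mutual best responses: (B,Y), (C,Z) → Nash equilibria.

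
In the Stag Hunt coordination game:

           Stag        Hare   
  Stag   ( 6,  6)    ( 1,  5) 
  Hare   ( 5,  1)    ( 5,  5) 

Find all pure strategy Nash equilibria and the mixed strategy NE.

Pure NE: (Stag, Stag) and (Hare, Hare); Mixed NE: p = 0.8, q = 0.8

Work:
Check pure NE:
(Stag, Stag): (6, 6) - no unilateral deviation beneficial
(Hare, Hare): (5, 5) - no unilateral deviation beneficial
Mixed NE: P1 plays Stag with p = 0.8, P2 plays Stag with q = 0.8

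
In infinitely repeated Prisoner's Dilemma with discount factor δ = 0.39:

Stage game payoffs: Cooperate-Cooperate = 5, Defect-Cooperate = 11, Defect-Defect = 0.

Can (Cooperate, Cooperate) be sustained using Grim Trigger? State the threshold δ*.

δ* = 0.5455; since δ = 0.39 < 0.5455, cooperation cannot be sustained

Work:
For Grim Trigger:
Cooperate forever: 5/(1-δ)
Defect then punished: 11 + 0·δ/(1-δ)
Need: 5/(1-δ) ≥ 11 + 0·δ/(1-δ)
Solving: δ ≥ (T-R)/(T-P) = (11-5)/(11-0) = 0.5455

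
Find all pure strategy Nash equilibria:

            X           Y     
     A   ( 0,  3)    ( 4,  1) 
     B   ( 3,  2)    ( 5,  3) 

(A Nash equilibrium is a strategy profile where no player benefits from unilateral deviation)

Nash equilibrium: (B, Y)

Work:
Best responses:
  P1 vs X: payoffs [0, 3] → best response B (payoff 3)
  P1 vs Y: payoffs [4, 5] → best response B (payoff 5)
  P2 vs A: payoffs [3, 1] → best response X (payoff 3)
  P2 vs B: payoffs [2, 3] → best response Y (payoff 3)
Mutual best responses: (B,Y) → Nash equilibria.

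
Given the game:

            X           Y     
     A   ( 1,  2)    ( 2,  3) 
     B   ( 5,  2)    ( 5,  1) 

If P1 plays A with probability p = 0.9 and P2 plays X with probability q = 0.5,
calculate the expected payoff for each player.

E[P1] = 1.85, E[P2] = 2.4

Work:
E[P1] = p·q·π₁(A,X) + p·(1-q)·π₁(A,Y) + (1-p)·q·π₁(B,X) + (1-p)·(1-q)·π₁(B,Y)
= 0.9·0.5·1 + 0.9·0.5·2 + 0.1·0.5·5 + 0.1·0.5·5
= 1.85

E[P2] = 2.4 (similar calculation)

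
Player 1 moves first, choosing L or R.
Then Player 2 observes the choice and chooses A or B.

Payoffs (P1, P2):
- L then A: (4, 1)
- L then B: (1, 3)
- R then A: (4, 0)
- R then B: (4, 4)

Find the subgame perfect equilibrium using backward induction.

P1 plays R, P2 plays B after L and B after R; Payoff (4, 4)

Work:
Backward induction:
After L: P2 chooses B → P1 gets 1
After R: P2 chooses B → P1 gets 4
P1 chooses R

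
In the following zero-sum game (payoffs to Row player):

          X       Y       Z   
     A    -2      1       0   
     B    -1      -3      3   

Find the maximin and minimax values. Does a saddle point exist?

Maximin = -2, Minimax = -1, Saddle: False

Work:
Row minimums: [-2, -3] → maximin = -2
Column maximums: [-1, 1, 3] → minimax = -1
No saddle point (maximin ≠ minimax). Mixed strategy needed.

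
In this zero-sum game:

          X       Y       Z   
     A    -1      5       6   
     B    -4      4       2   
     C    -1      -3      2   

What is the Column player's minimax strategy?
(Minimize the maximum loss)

Column should play X, value = -1

Work:
Column player minimizes Row's maximum payoff:
Column X: max payoff to Row = -1
Column Y: max payoff to Row = 5
Column Z: max payoff to Row = 6
Minimum is -1, achieved by column X.
Minimax strategy: X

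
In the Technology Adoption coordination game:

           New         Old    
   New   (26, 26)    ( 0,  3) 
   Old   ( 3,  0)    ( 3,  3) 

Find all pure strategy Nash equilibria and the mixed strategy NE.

Pure NE: (New, New) and (Old, Old); Mixed NE: p = 0.1154, q = 0.1154

Work:
Check pure NE:
(New, New): (26, 26) - no unilateral deviation beneficial
(Old, Old): (3, 3) - no unilateral deviation beneficial
Mixed NE: P1 plays New with p = 0.1154, P2 plays New with q = 0.1154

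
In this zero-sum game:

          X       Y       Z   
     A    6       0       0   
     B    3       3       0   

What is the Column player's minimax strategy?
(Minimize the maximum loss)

Column should play Z, value = 0

Work:
Column player minimizes Row's maximum payoff:
Column X: max payoff to Row = 6
Column Y: max payoff to Row = 3
Column Z: max payoff to Row = 0
Minimum is 0, achieved by column Z.
Minimax strategy: Z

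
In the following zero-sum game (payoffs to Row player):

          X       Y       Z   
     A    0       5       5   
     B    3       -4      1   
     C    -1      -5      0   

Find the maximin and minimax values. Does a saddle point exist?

Maximin = 0, Minimax = 3, Saddle: False

Work:
Row minimums: [0, -4, -5] → maximin = 0
Column maximums: [3, 5, 5] → minimax = 3
No saddle point (maximin ≠ minimax). Mixed strategy needed.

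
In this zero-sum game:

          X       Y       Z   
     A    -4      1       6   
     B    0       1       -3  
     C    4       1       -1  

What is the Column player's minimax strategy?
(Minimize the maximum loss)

Column should play Y, value = 1

Work:
Column player minimizes Row's maximum payoff:
Column X: max payoff to Row = 4
Column Y: max payoff to Row = 1
Column Z: max payoff to Row = 6
Minimum is 1, achieved by column Y.
Minimax strategy: Y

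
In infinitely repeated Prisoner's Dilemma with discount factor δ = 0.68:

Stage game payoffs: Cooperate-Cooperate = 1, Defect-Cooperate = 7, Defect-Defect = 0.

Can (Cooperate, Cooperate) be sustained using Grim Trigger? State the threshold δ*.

δ* = 0.8571; since δ = 0.68 < 0.8571, cooperation cannot be sustained

Work:
For Grim Trigger:
Cooperate forever: 1/(1-δ)
Defect then punished: 7 + 0·δ/(1-δ)
Need: 1/(1-δ) ≥ 7 + 0·δ/(1-δ)
Solving: δ ≥ (T-R)/(T-P) = (7-1)/(7-0) = 0.8571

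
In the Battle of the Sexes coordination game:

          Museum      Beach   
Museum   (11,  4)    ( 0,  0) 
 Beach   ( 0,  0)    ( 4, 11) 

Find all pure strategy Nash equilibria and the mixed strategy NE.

Pure NE: (Museum, Museum) and (Beach, Beach); Mixed NE: p = 0.7333, q = 0.2667

Work:
Check pure NE:
(Museum, Museum): (11, 4) - no unilateral deviation beneficial
(Beach, Beach): (4, 11) - no unilateral deviation beneficial
Mixed NE: P1 plays Museum with p = 0.7333, P2 plays Museum with q = 0.2667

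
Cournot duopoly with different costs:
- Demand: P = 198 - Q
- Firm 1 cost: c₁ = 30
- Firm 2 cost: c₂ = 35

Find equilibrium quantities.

q₁* = 57.67, q₂* = 52.67

Work:
Reaction: q₁ = (198 - 30 - q₂)/2
Reaction: q₂ = (198 - 35 - q₁)/2
Solve simultaneously:
q₁* = (198 - 2×30 + 35)/3 = 57.67
q₂* = (198 - 2×35 + 30)/3 = 52.67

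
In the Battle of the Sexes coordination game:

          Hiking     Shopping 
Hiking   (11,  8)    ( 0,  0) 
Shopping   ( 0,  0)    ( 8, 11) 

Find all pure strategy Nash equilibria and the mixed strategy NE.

Pure NE: (Hiking, Hiking) and (Shopping, Shopping); Mixed NE: p = 0.5789, q = 0.4211

Work:
Check pure NE:
(Hiking, Hiking): (11, 8) - no unilateral deviation beneficial
(Shopping, Shopping): (8, 11) - no unilateral deviation beneficial
Mixed NE: P1 plays Hiking with p = 0.5789, P2 plays Hiking with q = 0.4211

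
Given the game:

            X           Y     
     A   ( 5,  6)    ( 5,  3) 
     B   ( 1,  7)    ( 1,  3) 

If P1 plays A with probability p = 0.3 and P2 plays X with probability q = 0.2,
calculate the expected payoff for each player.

E[P1] = 2.2, E[P2] = 3.74

Work:
E[P1] = p·q·π₁(A,X) + p·(1-q)·π₁(A,Y) + (1-p)·q·π₁(B,X) + (1-p)·(1-q)·π₁(B,Y)
= 0.3·0.2·5 + 0.3·0.8·5 + 0.7·0.2·1 + 0.7·0.8·1
= 2.2

E[P2] = 3.74 (similar calculation)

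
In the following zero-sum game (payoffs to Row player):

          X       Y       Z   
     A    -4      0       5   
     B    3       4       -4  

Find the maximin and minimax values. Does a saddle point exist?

Maximin = -4, Minimax = 3, Saddle: False

Work:
Row minimums: [-4, -4] → maximin = -4
Column maximums: [3, 4, 5] → minimax = 3
No saddle point (maximin ≠ minimax). Mixed strategy needed.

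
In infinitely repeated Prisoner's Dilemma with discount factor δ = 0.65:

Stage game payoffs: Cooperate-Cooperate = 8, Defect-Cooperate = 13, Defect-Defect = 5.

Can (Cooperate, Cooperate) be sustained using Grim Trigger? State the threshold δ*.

δ* = 0.625; since δ = 0.65 ≥ 0.625, cooperation can be sustained

Work:
For Grim Trigger:
Cooperate forever: 8/(1-δ)
Defect then punished: 13 + 5·δ/(1-δ)
Need: 8/(1-δ) ≥ 13 + 5·δ/(1-δ)
Solving: δ ≥ (T-R)/(T-P) = (13-8)/(13-5) = 0.625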